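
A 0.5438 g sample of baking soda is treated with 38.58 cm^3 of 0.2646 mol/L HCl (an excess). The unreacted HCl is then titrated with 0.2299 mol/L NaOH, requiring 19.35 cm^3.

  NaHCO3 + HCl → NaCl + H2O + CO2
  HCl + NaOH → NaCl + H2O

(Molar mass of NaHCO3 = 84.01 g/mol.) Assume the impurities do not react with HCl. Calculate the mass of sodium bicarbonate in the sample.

0.4839 g

n(HCl) added = 0.03858 × 0.2646 = 0.01021 mol
n(NaOH) used in back-titration = 0.01935 × 0.2299 = 4.449 × 10^-3 mol
n(HCl) left over = 4.449 × 10^-3 mol (1:1 ratio)
n(HCl) consumed by analyte = 0.01021 − 4.449 × 10^-3 = 5.760 × 10^-3 mol
n(NaHCO3) = 5.760 × 10^-3 mol (1:1 ratio)
mass of NaHCO3 = 5.760 × 10^-3 × 84.01 = 0.4839 g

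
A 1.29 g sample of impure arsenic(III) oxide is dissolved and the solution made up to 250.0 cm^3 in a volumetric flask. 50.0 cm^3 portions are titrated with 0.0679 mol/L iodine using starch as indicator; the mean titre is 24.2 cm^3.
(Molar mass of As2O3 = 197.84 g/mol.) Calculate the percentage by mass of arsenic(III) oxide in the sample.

63.0 %

As2O3 + 2 I2 + 2 H2O → As2O5 + 4 HI
n(I2) per titration = 0.0242 × 0.0679 = 1.64 × 10^-3 mol
From the 1:2 ratio, n(As2O3) in each aliquot = 1/2 × 1.64 × 10^-3 = 8.22 × 10^-4 mol
n(As2O3) in the whole flask = 8.22 × 10^-4 × 250.0/50.0 = 4.11 × 10^-3 mol
mass of As2O3 = 4.11 × 10^-3 × 197.84 = 0.813 g
% As2O3 = 0.813 / 1.29 × 100 = 63.0 %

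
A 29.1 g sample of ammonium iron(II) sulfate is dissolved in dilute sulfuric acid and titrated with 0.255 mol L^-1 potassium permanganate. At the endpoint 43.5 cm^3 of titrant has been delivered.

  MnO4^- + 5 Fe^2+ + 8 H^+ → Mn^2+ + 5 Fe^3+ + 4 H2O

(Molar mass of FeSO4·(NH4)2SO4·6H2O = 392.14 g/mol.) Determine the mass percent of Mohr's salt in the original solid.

74.7 %

n(KMnO4) = 0.0435 L × 0.255 mol/L = 0.0111 mol
From the 5:1 ratio, n(FeSO4·(NH4)2SO4·6H2O) = 5/1 × 0.0111 = 0.0555 mol
mass of FeSO4·(NH4)2SO4·6H2O = 0.0555 × 392.14 g/mol = 21.7 g
% FeSO4·(NH4)2SO4·6H2O = 21.7 / 29.1 × 100 = 74.7 %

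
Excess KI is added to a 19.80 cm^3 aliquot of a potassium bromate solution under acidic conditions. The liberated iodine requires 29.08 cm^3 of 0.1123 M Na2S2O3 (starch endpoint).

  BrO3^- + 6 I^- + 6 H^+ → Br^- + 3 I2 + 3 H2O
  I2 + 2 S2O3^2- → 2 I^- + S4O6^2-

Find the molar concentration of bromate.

n(S2O3^2-) = 0.02908 × 0.1123 = 3.266 × 10^-3 mol
n(I2) = n(S2O3^2-)/2 = 1.633 × 10^-3 mol
From the 1:3 ratio, n(BrO3^-) in the aliquot = 1/3 × 1.633 × 10^-3 = 5.443 × 10^-4 mol
[BrO3^-] = 5.443 × 10^-4 / 0.01980 = 0.02749 mol/L

0.02749 M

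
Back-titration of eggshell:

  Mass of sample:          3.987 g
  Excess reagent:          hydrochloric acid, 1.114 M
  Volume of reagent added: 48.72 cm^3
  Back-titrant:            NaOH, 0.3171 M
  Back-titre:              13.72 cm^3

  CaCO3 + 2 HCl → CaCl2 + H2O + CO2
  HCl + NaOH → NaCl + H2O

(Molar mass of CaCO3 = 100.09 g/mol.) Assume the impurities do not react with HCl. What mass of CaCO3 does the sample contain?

n(HCl) added = 0.04872 × 1.114 = 0.05427 mol
n(NaOH) used in back-titration = 0.01372 × 0.3171 = 4.351 × 10^-3 mol
n(HCl) left over = 4.351 × 10^-3 mol (1:1 ratio)
n(HCl) consumed by analyte = 0.05427 − 4.351 × 10^-3 = 0.04992 mol
From the 1:2 ratio, n(CaCO3) = 1/2 × 0.04992 = 0.02496 mol
mass of CaCO3 = 0.02496 × 100.09 = 2.498 g

2.498 g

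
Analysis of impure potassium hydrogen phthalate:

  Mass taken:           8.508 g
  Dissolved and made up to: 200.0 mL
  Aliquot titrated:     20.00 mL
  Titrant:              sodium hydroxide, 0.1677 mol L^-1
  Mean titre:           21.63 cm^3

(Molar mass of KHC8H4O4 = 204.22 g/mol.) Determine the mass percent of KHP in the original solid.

87.07 %

KHC8H4O4 + NaOH → KNaC8H4O4 + H2O
n(NaOH) per titration = 0.02163 × 0.1677 = 3.627 × 10^-3 mol
n(KHC8H4O4) in each aliquot = 3.627 × 10^-3 mol (1:1 ratio)
n(KHC8H4O4) in the whole flask = 3.627 × 10^-3 × 200.0/20.00 = 0.03627 mol
mass of KHC8H4O4 = 0.03627 × 204.22 = 7.408 g
% KHC8H4O4 = 7.408 / 8.508 × 100 = 87.07 %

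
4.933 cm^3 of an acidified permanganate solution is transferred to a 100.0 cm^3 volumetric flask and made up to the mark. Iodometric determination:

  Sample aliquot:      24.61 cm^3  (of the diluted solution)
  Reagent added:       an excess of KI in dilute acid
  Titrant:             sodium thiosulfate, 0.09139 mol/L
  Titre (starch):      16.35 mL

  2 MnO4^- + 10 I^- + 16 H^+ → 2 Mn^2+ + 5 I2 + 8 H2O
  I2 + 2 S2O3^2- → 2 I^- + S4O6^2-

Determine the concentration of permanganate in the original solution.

0.2462 mol/L

n(S2O3^2-) = 0.01635 × 0.09139 = 1.494 × 10^-3 mol
n(I2) = n(S2O3^2-)/2 = 7.471 × 10^-4 mol
From the 2:5 ratio, n(MnO4^-) in the aliquot = 2/5 × 7.471 × 10^-4 = 2.988 × 10^-4 mol
[MnO4^-]_dilute = 2.988 × 10^-4 / 0.02461 = 0.01214 mol/L
[MnO4^-]_original = 0.01214 × 100.0/4.933 = 0.2462 mol/L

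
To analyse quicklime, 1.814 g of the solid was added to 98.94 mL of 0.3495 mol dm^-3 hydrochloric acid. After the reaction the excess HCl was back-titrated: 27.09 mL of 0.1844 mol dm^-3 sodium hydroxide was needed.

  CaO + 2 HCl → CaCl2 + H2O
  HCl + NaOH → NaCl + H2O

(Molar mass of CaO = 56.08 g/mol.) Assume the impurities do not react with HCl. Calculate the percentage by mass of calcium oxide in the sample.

45.73 %

n(HCl) added = 0.09894 × 0.3495 = 0.03458 mol
n(NaOH) used in back-titration = 0.02709 × 0.1844 = 4.995 × 10^-3 mol
n(HCl) left over = 4.995 × 10^-3 mol (1:1 ratio)
n(HCl) consumed by analyte = 0.03458 − 4.995 × 10^-3 = 0.02958 mol
From the 1:2 ratio, n(CaO) = 1/2 × 0.02958 = 0.01479 mol
mass of CaO = 0.01479 × 56.08 = 0.8295 g
% CaO = 0.8295 / 1.814 × 100 = 45.73 %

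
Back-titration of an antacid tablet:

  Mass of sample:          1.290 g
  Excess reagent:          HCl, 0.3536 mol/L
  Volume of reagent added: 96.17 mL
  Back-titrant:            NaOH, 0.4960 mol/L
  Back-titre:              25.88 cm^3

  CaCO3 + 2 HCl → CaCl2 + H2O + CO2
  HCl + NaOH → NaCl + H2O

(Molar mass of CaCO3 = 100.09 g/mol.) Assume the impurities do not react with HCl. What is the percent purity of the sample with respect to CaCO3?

82.13 %

n(HCl) added = 0.09617 × 0.3536 = 0.03401 mol
n(NaOH) used in back-titration = 0.02588 × 0.4960 = 0.01284 mol
n(HCl) left over = 0.01284 mol (1:1 ratio)
n(HCl) consumed by analyte = 0.03401 − 0.01284 = 0.02117 mol
From the 1:2 ratio, n(CaCO3) = 1/2 × 0.02117 = 0.01058 mol
mass of CaCO3 = 0.01058 × 100.09 = 1.059 g
% CaCO3 = 1.059 / 1.290 × 100 = 82.13 %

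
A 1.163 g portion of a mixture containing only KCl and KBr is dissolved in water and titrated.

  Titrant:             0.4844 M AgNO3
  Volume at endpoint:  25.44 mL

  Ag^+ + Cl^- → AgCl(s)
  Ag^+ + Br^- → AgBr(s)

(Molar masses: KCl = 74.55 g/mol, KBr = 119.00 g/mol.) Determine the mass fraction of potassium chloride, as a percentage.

43.76 %

n(AgNO3) = 0.02544 × 0.4844 = 0.01232 mol
Let x = n(KCl), y = n(KBr).
Titrant: 1x + 1y = 0.01232;  mass: 74.55x + 119.00y = 1.163
Solving, x = 6.827 × 10^-3 mol, y = 5.496 × 10^-3 mol
mass of KCl = 6.827 × 10^-3 × 74.55 = 0.5089 g
% KCl = 0.5089 / 1.163 × 100 = 43.76 %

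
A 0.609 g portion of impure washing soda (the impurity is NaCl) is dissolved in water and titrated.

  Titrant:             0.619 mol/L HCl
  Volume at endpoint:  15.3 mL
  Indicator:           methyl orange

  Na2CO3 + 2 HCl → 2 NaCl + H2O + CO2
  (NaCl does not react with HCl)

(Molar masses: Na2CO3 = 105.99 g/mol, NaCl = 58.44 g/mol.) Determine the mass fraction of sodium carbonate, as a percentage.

n(HCl) = 0.0153 × 0.619 = 9.47 × 10^-3 mol
Let x = n(Na2CO3), y = n(NaCl).
Titrant: 2x = 9.47 × 10^-3;  mass: 105.99x + 58.44y = 0.609
Solving, x = 4.74 × 10^-3 mol, y = 1.83 × 10^-3 mol
mass of Na2CO3 = 4.74 × 10^-3 × 105.99 = 0.502 g
% Na2CO3 = 0.502 / 0.609 × 100 = 82.4 %

82.4 %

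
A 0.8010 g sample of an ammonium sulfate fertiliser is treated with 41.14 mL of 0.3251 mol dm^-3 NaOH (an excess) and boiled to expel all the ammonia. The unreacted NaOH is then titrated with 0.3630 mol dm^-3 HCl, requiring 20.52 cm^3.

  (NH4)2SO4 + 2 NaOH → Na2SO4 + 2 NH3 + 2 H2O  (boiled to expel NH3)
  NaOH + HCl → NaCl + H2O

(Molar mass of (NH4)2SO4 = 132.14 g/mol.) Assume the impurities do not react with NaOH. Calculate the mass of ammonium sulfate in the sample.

0.3915 g

n(NaOH) added = 0.04114 × 0.3251 = 0.01337 mol
n(HCl) used in back-titration = 0.02052 × 0.3630 = 7.449 × 10^-3 mol
n(NaOH) left over = 7.449 × 10^-3 mol (1:1 ratio)
n(NaOH) consumed by analyte = 0.01337 − 7.449 × 10^-3 = 5.926 × 10^-3 mol
From the 1:2 ratio, n((NH4)2SO4) = 1/2 × 5.926 × 10^-3 = 2.963 × 10^-3 mol
mass of (NH4)2SO4 = 2.963 × 10^-3 × 132.14 = 0.3915 g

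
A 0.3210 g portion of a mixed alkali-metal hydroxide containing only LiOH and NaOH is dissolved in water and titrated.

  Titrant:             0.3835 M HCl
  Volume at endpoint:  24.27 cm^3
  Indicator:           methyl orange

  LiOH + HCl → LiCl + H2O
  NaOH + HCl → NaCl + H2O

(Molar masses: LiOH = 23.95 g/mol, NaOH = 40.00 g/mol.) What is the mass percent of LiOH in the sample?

n(HCl) = 0.02427 × 0.3835 = 9.308 × 10^-3 mol
Let x = n(LiOH), y = n(NaOH).
Titrant: 1x + 1y = 9.308 × 10^-3;  mass: 23.95x + 40.00y = 0.3210
Solving, x = 3.196 × 10^-3 mol, y = 6.111 × 10^-3 mol
mass of LiOH = 3.196 × 10^-3 × 23.95 = 0.07655 g
% LiOH = 0.07655 / 0.3210 × 100 = 23.85 %

23.85 %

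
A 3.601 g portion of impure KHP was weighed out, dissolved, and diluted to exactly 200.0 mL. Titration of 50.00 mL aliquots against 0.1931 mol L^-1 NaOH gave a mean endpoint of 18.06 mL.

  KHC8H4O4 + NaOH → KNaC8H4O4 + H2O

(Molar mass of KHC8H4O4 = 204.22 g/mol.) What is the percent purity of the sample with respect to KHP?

n(NaOH) per titration = 0.01806 × 0.1931 = 3.487 × 10^-3 mol
n(KHC8H4O4) in each aliquot = 3.487 × 10^-3 mol (1:1 ratio)
n(KHC8H4O4) in the whole flask = 3.487 × 10^-3 × 200.0/50.00 = 0.01395 mol
mass of KHC8H4O4 = 0.01395 × 204.22 = 2.849 g
% KHC8H4O4 = 2.849 / 3.601 × 100 = 79.11 %

79.11 %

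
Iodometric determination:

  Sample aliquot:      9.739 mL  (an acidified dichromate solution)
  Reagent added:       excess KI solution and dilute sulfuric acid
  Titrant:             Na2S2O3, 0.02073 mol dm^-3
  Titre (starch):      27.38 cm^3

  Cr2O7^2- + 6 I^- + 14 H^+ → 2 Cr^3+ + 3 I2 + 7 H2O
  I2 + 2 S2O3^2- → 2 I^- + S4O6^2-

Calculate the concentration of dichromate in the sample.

n(S2O3^2-) = 0.02738 × 0.02073 = 5.676 × 10^-4 mol
n(I2) = n(S2O3^2-)/2 = 2.838 × 10^-4 mol
From the 1:3 ratio, n(Cr2O7^2-) in the aliquot = 1/3 × 2.838 × 10^-4 = 9.460 × 10^-5 mol
[Cr2O7^2-] = 9.460 × 10^-5 / 0.009739 = 0.009713 mol/L

0.009713 mol/L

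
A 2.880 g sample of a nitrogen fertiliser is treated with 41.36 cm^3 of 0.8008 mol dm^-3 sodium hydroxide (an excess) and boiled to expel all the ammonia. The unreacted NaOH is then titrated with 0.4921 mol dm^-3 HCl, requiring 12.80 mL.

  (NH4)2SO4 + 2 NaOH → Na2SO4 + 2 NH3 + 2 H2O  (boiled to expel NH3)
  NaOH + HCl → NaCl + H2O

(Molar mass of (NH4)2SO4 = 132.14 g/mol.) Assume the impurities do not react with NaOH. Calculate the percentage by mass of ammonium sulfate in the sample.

61.53 %

n(NaOH) added = 0.04136 × 0.8008 = 0.03312 mol
n(HCl) used in back-titration = 0.01280 × 0.4921 = 6.299 × 10^-3 mol
n(NaOH) left over = 6.299 × 10^-3 mol (1:1 ratio)
n(NaOH) consumed by analyte = 0.03312 − 6.299 × 10^-3 = 0.02682 mol
From the 1:2 ratio, n((NH4)2SO4) = 1/2 × 0.02682 = 0.01341 mol
mass of (NH4)2SO4 = 0.01341 × 132.14 = 1.772 g
% (NH4)2SO4 = 1.772 / 2.880 × 100 = 61.53 %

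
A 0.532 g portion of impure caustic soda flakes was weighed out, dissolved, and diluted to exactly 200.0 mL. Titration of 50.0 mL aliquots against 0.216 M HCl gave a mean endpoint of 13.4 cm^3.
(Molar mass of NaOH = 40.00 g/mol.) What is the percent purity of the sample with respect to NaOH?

87.0 %

NaOH + HCl → NaCl + H2O
n(HCl) per titration = 0.0134 × 0.216 = 2.89 × 10^-3 mol
n(NaOH) in each aliquot = 2.89 × 10^-3 mol (1:1 ratio)
n(NaOH) in the whole flask = 2.89 × 10^-3 × 200.0/50.0 = 0.0116 mol
mass of NaOH = 0.0116 × 40.00 = 0.463 g
% NaOH = 0.463 / 0.532 × 100 = 87.0 %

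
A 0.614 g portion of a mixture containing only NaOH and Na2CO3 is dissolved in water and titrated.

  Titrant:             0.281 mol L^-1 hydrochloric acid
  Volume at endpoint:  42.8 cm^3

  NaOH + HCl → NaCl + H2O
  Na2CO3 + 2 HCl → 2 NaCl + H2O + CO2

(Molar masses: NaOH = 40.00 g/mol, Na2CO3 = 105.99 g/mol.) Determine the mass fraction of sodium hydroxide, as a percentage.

11.7 %

n(HCl) = 0.0428 × 0.281 = 0.0120 mol
Let x = n(NaOH), y = n(Na2CO3).
Titrant: 1x + 2y = 0.0120;  mass: 40.00x + 105.99y = 0.614
Solving, x = 1.80 × 10^-3 mol, y = 5.11 × 10^-3 mol
mass of NaOH = 1.80 × 10^-3 × 40.00 = 0.0719 g
% NaOH = 0.0719 / 0.614 × 100 = 11.7 %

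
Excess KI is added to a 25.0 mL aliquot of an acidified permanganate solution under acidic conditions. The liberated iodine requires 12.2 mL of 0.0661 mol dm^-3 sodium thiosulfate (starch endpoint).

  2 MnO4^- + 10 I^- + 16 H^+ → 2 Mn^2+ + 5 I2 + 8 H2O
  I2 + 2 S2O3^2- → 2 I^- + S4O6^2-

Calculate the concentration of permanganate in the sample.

n(S2O3^2-) = 0.0122 × 0.0661 = 8.06 × 10^-4 mol
n(I2) = n(S2O3^2-)/2 = 4.03 × 10^-4 mol
From the 2:5 ratio, n(MnO4^-) in the aliquot = 2/5 × 4.03 × 10^-4 = 1.61 × 10^-4 mol
[MnO4^-] = 1.61 × 10^-4 / 0.0250 = 0.00645 mol/L

0.00645 mol/L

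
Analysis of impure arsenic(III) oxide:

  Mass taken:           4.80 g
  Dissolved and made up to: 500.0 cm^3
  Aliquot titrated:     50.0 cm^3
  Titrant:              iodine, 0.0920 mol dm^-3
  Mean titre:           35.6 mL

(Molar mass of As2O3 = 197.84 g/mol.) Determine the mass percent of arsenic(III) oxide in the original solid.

As2O3 + 2 I2 + 2 H2O → As2O5 + 4 HI
n(I2) per titration = 0.0356 × 0.0920 = 3.28 × 10^-3 mol
From the 1:2 ratio, n(As2O3) in each aliquot = 1/2 × 3.28 × 10^-3 = 1.64 × 10^-3 mol
n(As2O3) in the whole flask = 1.64 × 10^-3 × 500.0/50.0 = 0.0164 mol
mass of As2O3 = 0.0164 × 197.84 = 3.24 g
% As2O3 = 3.24 / 4.80 × 100 = 67.5 %

67.5 %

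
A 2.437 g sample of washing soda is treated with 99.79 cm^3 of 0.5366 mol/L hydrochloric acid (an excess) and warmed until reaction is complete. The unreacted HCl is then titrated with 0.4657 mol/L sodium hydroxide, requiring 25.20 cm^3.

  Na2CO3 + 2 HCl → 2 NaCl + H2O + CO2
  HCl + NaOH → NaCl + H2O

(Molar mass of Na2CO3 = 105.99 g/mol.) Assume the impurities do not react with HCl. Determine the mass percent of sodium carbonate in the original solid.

90.92 %

n(HCl) added = 0.09979 × 0.5366 = 0.05355 mol
n(NaOH) used in back-titration = 0.02520 × 0.4657 = 0.01174 mol
n(HCl) left over = 0.01174 mol (1:1 ratio)
n(HCl) consumed by analyte = 0.05355 − 0.01174 = 0.04181 mol
From the 1:2 ratio, n(Na2CO3) = 1/2 × 0.04181 = 0.02091 mol
mass of Na2CO3 = 0.02091 × 105.99 = 2.216 g
% Na2CO3 = 2.216 / 2.437 × 100 = 90.92 %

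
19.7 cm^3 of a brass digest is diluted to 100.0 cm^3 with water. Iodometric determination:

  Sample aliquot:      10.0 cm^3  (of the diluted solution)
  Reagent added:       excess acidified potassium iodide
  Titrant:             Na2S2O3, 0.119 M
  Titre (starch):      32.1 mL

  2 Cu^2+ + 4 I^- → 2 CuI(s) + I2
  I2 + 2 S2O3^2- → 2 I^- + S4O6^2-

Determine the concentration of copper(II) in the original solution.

1.94 M

n(S2O3^2-) = 0.0321 × 0.119 = 3.82 × 10^-3 mol
n(I2) = n(S2O3^2-)/2 = 1.91 × 10^-3 mol
From the 2:1 ratio, n(Cu2+) in the aliquot = 2/1 × 1.91 × 10^-3 = 3.82 × 10^-3 mol
[Cu2+]_dilute = 3.82 × 10^-3 / 0.0100 = 0.382 mol/L
[Cu2+]_original = 0.382 × 100.0/19.7 = 1.94 mol/L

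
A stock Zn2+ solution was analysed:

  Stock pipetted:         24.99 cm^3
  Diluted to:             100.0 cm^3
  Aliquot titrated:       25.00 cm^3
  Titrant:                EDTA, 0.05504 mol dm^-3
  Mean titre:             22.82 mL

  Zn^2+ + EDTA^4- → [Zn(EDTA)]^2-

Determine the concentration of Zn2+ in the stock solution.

0.2010 mol/L

n(EDTA) = 0.02282 × 0.05504 = 1.256 × 10^-3 mol
n(Zn2+) in the aliquot = 1.256 × 10^-3 mol (1:1 ratio)
[Zn2+]_dilute = 1.256 × 10^-3 / 0.02500 = 0.05024 mol/L
Dilution factor = 100.0 / 24.99 = 4.002
[Zn2+]_stock = 0.05024 × 4.002 = 0.2010 mol/L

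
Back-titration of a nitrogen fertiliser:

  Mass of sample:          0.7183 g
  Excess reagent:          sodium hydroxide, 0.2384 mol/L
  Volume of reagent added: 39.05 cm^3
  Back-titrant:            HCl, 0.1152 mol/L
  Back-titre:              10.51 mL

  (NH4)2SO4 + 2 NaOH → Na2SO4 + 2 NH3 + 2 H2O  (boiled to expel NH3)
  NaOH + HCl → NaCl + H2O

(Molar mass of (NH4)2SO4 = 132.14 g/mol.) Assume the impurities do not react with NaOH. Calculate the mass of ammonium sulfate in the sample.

0.5351 g

n(NaOH) added = 0.03905 × 0.2384 = 9.310 × 10^-3 mol
n(HCl) used in back-titration = 0.01051 × 0.1152 = 1.211 × 10^-3 mol
n(NaOH) left over = 1.211 × 10^-3 mol (1:1 ratio)
n(NaOH) consumed by analyte = 9.310 × 10^-3 − 1.211 × 10^-3 = 8.099 × 10^-3 mol
From the 1:2 ratio, n((NH4)2SO4) = 1/2 × 8.099 × 10^-3 = 4.049 × 10^-3 mol
mass of (NH4)2SO4 = 4.049 × 10^-3 × 132.14 = 0.5351 g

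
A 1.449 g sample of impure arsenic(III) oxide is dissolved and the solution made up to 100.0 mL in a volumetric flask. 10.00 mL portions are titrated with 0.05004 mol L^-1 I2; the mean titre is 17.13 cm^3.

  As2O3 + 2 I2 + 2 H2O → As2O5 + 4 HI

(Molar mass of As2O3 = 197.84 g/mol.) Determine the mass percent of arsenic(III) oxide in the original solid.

58.52 %

n(I2) per titration = 0.01713 × 0.05004 = 8.572 × 10^-4 mol
From the 1:2 ratio, n(As2O3) in each aliquot = 1/2 × 8.572 × 10^-4 = 4.286 × 10^-4 mol
n(As2O3) in the whole flask = 4.286 × 10^-4 × 100.0/10.00 = 4.286 × 10^-3 mol
mass of As2O3 = 4.286 × 10^-3 × 197.84 = 0.8479 g
% As2O3 = 0.8479 / 1.449 × 100 = 58.52 %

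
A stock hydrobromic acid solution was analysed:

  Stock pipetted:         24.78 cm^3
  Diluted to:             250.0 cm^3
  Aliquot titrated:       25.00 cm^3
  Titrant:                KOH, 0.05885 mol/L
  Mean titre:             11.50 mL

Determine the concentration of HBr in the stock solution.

0.2731 mol/L

HBr + KOH → KBr + H2O
n(KOH) = 0.01150 × 0.05885 = 6.768 × 10^-4 mol
n(HBr) in the aliquot = 6.768 × 10^-4 mol (1:1 ratio)
[HBr]_dilute = 6.768 × 10^-4 / 0.02500 = 0.02707 mol/L
Dilution factor = 250.0 / 24.78 = 10.09
[HBr]_stock = 0.02707 × 10.09 = 0.2731 mol/L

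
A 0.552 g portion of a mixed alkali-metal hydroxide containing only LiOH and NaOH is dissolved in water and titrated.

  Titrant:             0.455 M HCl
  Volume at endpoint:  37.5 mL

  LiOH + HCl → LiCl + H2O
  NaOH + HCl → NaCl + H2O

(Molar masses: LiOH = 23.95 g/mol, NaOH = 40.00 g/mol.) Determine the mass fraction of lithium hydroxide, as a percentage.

n(HCl) = 0.0375 × 0.455 = 0.0171 mol
Let x = n(LiOH), y = n(NaOH).
Titrant: 1x + 1y = 0.0171;  mass: 23.95x + 40.00y = 0.552
Solving, x = 8.13 × 10^-3 mol, y = 8.93 × 10^-3 mol
mass of LiOH = 8.13 × 10^-3 × 23.95 = 0.195 g
% LiOH = 0.195 / 0.552 × 100 = 35.3 %

35.3 %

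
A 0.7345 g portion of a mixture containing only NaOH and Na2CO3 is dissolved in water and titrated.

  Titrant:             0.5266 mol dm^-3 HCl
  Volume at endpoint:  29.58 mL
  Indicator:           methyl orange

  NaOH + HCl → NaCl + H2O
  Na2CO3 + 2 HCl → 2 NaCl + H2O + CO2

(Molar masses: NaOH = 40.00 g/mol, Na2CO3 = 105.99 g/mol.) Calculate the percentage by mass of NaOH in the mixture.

38.13 %

n(HCl) = 0.02958 × 0.5266 = 0.01558 mol
Let x = n(NaOH), y = n(Na2CO3).
Titrant: 1x + 2y = 0.01558;  mass: 40.00x + 105.99y = 0.7345
Solving, x = 7.002 × 10^-3 mol, y = 4.287 × 10^-3 mol
mass of NaOH = 7.002 × 10^-3 × 40.00 = 0.2801 g
% NaOH = 0.2801 / 0.7345 × 100 = 38.13 %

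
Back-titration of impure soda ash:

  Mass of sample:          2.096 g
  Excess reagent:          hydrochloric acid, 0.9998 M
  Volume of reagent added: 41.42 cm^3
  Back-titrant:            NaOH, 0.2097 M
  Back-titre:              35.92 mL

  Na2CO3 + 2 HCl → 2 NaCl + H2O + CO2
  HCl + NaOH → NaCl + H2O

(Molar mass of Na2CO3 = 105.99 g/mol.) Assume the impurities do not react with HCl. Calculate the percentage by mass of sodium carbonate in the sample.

85.66 %

n(HCl) added = 0.04142 × 0.9998 = 0.04141 mol
n(NaOH) used in back-titration = 0.03592 × 0.2097 = 7.532 × 10^-3 mol
n(HCl) left over = 7.532 × 10^-3 mol (1:1 ratio)
n(HCl) consumed by analyte = 0.04141 − 7.532 × 10^-3 = 0.03388 mol
From the 1:2 ratio, n(Na2CO3) = 1/2 × 0.03388 = 0.01694 mol
mass of Na2CO3 = 0.01694 × 105.99 = 1.795 g
% Na2CO3 = 1.795 / 2.096 × 100 = 85.66 %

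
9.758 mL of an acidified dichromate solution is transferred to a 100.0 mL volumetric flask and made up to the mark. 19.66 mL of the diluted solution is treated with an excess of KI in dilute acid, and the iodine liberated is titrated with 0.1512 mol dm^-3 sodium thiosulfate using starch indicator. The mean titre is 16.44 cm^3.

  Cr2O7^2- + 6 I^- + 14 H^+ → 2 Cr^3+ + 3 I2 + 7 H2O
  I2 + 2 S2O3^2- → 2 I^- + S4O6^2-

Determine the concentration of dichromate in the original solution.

n(S2O3^2-) = 0.01644 × 0.1512 = 2.486 × 10^-3 mol
n(I2) = n(S2O3^2-)/2 = 1.243 × 10^-3 mol
From the 1:3 ratio, n(Cr2O7^2-) in the aliquot = 1/3 × 1.243 × 10^-3 = 4.143 × 10^-4 mol
[Cr2O7^2-]_dilute = 4.143 × 10^-4 / 0.01966 = 0.02107 mol/L
[Cr2O7^2-]_original = 0.02107 × 100.0/9.758 = 0.2160 mol/L

0.2160 mol/L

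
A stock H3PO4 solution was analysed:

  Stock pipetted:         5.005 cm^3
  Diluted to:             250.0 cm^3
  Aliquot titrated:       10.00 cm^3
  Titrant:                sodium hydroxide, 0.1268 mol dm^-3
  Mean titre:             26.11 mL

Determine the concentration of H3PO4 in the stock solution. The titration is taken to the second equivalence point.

H3PO4 + 2 NaOH → Na2HPO4 + 2 H2O
n(NaOH) = 0.02611 × 0.1268 = 3.311 × 10^-3 mol
From the 1:2 ratio, n(H3PO4) in the aliquot = 1/2 × 3.311 × 10^-3 = 1.655 × 10^-3 mol
[H3PO4]_dilute = 1.655 × 10^-3 / 0.01000 = 0.1655 mol/L
Dilution factor = 250.0 / 5.005 = 49.95
[H3PO4]_stock = 0.1655 × 49.95 = 8.269 mol/L

8.269 mol/L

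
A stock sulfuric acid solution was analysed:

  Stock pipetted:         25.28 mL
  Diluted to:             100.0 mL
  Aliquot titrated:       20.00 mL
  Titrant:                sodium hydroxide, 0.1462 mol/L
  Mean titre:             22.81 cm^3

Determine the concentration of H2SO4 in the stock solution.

H2SO4 + 2 NaOH → Na2SO4 + 2 H2O
n(NaOH) = 0.02281 × 0.1462 = 3.335 × 10^-3 mol
From the 1:2 ratio, n(H2SO4) in the aliquot = 1/2 × 3.335 × 10^-3 = 1.667 × 10^-3 mol
[H2SO4]_dilute = 1.667 × 10^-3 / 0.02000 = 0.08337 mol/L
Dilution factor = 100.0 / 25.28 = 3.956
[H2SO4]_stock = 0.08337 × 3.956 = 0.3298 mol/L

0.3298 mol/L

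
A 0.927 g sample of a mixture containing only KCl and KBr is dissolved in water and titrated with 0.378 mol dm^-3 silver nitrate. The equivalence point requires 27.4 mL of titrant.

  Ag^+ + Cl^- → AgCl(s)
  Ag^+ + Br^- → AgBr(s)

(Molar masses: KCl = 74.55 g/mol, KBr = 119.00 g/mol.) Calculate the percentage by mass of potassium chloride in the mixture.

55.3 %

n(AgNO3) = 0.0274 × 0.378 = 0.0104 mol
Let x = n(KCl), y = n(KBr).
Titrant: 1x + 1y = 0.0104;  mass: 74.55x + 119.00y = 0.927
Solving, x = 6.87 × 10^-3 mol, y = 3.48 × 10^-3 mol
mass of KCl = 6.87 × 10^-3 × 74.55 = 0.512 g
% KCl = 0.512 / 0.927 × 100 = 55.3 %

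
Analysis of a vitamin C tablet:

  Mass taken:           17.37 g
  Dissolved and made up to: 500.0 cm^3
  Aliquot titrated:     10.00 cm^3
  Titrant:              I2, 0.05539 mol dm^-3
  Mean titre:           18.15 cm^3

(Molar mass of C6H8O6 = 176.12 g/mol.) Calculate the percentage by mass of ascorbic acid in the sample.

C6H8O6 + I2 → C6H6O6 + 2 HI
n(I2) per titration = 0.01815 × 0.05539 = 1.005 × 10^-3 mol
n(C6H8O6) in each aliquot = 1.005 × 10^-3 mol (1:1 ratio)
n(C6H8O6) in the whole flask = 1.005 × 10^-3 × 500.0/10.00 = 0.05027 mol
mass of C6H8O6 = 0.05027 × 176.12 = 8.853 g
% C6H8O6 = 8.853 / 17.37 × 100 = 50.97 %

50.97 %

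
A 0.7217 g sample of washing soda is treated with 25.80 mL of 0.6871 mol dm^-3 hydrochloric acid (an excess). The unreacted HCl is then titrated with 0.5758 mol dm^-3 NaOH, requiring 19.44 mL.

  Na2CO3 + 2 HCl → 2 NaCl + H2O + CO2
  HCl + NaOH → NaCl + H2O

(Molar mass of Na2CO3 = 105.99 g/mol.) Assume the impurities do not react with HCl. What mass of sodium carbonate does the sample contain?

n(HCl) added = 0.02580 × 0.6871 = 0.01773 mol
n(NaOH) used in back-titration = 0.01944 × 0.5758 = 0.01119 mol
n(HCl) left over = 0.01119 mol (1:1 ratio)
n(HCl) consumed by analyte = 0.01773 − 0.01119 = 6.534 × 10^-3 mol
From the 1:2 ratio, n(Na2CO3) = 1/2 × 6.534 × 10^-3 = 3.267 × 10^-3 mol
mass of Na2CO3 = 3.267 × 10^-3 × 105.99 = 0.3462 g

0.3462 g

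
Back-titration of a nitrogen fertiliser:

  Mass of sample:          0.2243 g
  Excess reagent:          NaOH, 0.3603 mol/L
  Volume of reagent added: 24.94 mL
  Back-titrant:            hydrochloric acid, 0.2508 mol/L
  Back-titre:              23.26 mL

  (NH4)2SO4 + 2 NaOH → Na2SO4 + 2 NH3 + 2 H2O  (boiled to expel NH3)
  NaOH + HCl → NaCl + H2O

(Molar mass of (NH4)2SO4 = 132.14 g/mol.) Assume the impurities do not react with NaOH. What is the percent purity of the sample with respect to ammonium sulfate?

n(NaOH) added = 0.02494 × 0.3603 = 8.986 × 10^-3 mol
n(HCl) used in back-titration = 0.02326 × 0.2508 = 5.834 × 10^-3 mol
n(NaOH) left over = 5.834 × 10^-3 mol (1:1 ratio)
n(NaOH) consumed by analyte = 8.986 × 10^-3 − 5.834 × 10^-3 = 3.152 × 10^-3 mol
From the 1:2 ratio, n((NH4)2SO4) = 1/2 × 3.152 × 10^-3 = 1.576 × 10^-3 mol
mass of (NH4)2SO4 = 1.576 × 10^-3 × 132.14 = 0.2083 g
% (NH4)2SO4 = 0.2083 / 0.2243 × 100 = 92.85 %

92.85 %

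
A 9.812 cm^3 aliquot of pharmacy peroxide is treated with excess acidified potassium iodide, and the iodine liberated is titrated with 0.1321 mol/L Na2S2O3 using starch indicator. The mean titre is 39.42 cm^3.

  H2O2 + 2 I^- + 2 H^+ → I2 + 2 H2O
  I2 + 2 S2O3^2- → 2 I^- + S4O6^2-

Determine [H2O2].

0.2654 mol/L

n(S2O3^2-) = 0.03942 × 0.1321 = 5.207 × 10^-3 mol
n(I2) = n(S2O3^2-)/2 = 2.604 × 10^-3 mol
n(H2O2) in the aliquot = 2.604 × 10^-3 mol (1:1 ratio)
[H2O2] = 2.604 × 10^-3 / 0.009812 = 0.2654 mol/L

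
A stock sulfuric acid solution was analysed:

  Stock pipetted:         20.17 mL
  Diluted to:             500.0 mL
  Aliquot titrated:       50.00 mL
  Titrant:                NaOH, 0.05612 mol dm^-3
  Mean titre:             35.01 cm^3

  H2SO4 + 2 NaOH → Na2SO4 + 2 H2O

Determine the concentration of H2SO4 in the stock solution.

0.4871 mol/L

n(NaOH) = 0.03501 × 0.05612 = 1.965 × 10^-3 mol
From the 1:2 ratio, n(H2SO4) in the aliquot = 1/2 × 1.965 × 10^-3 = 9.824 × 10^-4 mol
[H2SO4]_dilute = 9.824 × 10^-4 / 0.05000 = 0.01965 mol/L
Dilution factor = 500.0 / 20.17 = 24.79
[H2SO4]_stock = 0.01965 × 24.79 = 0.4871 mol/L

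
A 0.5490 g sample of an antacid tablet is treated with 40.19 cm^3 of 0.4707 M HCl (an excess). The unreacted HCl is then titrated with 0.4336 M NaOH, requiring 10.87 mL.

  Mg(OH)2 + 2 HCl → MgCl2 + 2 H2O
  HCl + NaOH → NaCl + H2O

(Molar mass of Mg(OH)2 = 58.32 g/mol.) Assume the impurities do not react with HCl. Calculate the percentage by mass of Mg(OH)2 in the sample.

n(HCl) added = 0.04019 × 0.4707 = 0.01892 mol
n(NaOH) used in back-titration = 0.01087 × 0.4336 = 4.713 × 10^-3 mol
n(HCl) left over = 4.713 × 10^-3 mol (1:1 ratio)
n(HCl) consumed by analyte = 0.01892 − 4.713 × 10^-3 = 0.01420 mol
From the 1:2 ratio, n(Mg(OH)2) = 1/2 × 0.01420 = 7.102 × 10^-3 mol
mass of Mg(OH)2 = 7.102 × 10^-3 × 58.32 = 0.4142 g
% Mg(OH)2 = 0.4142 / 0.5490 × 100 = 75.45 %

75.45 %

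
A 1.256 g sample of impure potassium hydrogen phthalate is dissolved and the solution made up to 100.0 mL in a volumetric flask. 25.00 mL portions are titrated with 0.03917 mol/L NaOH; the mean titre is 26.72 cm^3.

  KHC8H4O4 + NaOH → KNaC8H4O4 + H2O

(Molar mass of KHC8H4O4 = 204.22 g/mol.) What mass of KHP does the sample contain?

0.8550 g

n(NaOH) per titration = 0.02672 × 0.03917 = 1.047 × 10^-3 mol
n(KHC8H4O4) in each aliquot = 1.047 × 10^-3 mol (1:1 ratio)
n(KHC8H4O4) in the whole flask = 1.047 × 10^-3 × 100.0/25.00 = 4.186 × 10^-3 mol
mass of KHC8H4O4 = 4.186 × 10^-3 × 204.22 = 0.8550 g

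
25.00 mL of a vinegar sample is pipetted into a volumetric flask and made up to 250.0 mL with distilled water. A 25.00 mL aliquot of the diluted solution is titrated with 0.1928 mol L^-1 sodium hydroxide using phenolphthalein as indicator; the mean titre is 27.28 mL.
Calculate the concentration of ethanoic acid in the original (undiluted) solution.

CH3COOH + NaOH → CH3COONa + H2O
n(NaOH) = 0.02728 × 0.1928 = 5.260 × 10^-3 mol
n(CH3COOH) in the aliquot = 5.260 × 10^-3 mol (1:1 ratio)
[CH3COOH]_dilute = 5.260 × 10^-3 / 0.02500 = 0.2104 mol/L
Dilution factor = 250.0 / 25.00 = 10.00
[CH3COOH]_stock = 0.2104 × 10.00 = 2.104 mol/L

2.104 mol/L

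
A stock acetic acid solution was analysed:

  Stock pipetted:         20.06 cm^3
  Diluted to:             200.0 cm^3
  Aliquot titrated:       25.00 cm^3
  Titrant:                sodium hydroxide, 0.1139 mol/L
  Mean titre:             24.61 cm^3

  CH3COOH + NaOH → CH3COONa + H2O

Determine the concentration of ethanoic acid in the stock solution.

1.118 mol/L

n(NaOH) = 0.02461 × 0.1139 = 2.803 × 10^-3 mol
n(CH3COOH) in the aliquot = 2.803 × 10^-3 mol (1:1 ratio)
[CH3COOH]_dilute = 2.803 × 10^-3 / 0.02500 = 0.1121 mol/L
Dilution factor = 200.0 / 20.06 = 9.970
[CH3COOH]_stock = 0.1121 × 9.970 = 1.118 mol/L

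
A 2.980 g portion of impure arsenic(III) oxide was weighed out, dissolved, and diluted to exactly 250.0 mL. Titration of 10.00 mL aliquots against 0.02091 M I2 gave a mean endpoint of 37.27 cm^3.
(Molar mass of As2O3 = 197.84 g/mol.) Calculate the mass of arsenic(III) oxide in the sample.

As2O3 + 2 I2 + 2 H2O → As2O5 + 4 HI
n(I2) per titration = 0.03727 × 0.02091 = 7.793 × 10^-4 mol
From the 1:2 ratio, n(As2O3) in each aliquot = 1/2 × 7.793 × 10^-4 = 3.897 × 10^-4 mol
n(As2O3) in the whole flask = 3.897 × 10^-4 × 250.0/10.00 = 9.741 × 10^-3 mol
mass of As2O3 = 9.741 × 10^-3 × 197.84 = 1.927 g

1.927 g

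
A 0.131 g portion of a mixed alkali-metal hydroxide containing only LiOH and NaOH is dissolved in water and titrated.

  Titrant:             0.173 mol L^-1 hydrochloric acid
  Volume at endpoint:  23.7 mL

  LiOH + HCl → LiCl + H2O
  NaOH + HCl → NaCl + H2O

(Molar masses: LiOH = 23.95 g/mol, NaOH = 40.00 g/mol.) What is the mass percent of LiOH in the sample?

37.6 %

n(HCl) = 0.0237 × 0.173 = 4.10 × 10^-3 mol
Let x = n(LiOH), y = n(NaOH).
Titrant: 1x + 1y = 4.10 × 10^-3;  mass: 23.95x + 40.00y = 0.131
Solving, x = 2.06 × 10^-3 mol, y = 2.04 × 10^-3 mol
mass of LiOH = 2.06 × 10^-3 × 23.95 = 0.0492 g
% LiOH = 0.0492 / 0.131 × 100 = 37.6 %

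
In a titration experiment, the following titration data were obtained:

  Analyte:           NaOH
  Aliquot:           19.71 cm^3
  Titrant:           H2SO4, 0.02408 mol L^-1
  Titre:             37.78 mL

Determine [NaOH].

2 NaOH + H2SO4 → Na2SO4 + 2 H2O
n(H2SO4) = 0.03778 L × 0.02408 mol/L = 9.097 × 10^-4 mol
From the 2:1 mole ratio, n(NaOH) = 2/1 × 9.097 × 10^-4 = 1.819 × 10^-3 mol
[NaOH] = 1.819 × 10^-3 mol / 0.01971 L = 0.09231 mol/L

0.09231 mol/L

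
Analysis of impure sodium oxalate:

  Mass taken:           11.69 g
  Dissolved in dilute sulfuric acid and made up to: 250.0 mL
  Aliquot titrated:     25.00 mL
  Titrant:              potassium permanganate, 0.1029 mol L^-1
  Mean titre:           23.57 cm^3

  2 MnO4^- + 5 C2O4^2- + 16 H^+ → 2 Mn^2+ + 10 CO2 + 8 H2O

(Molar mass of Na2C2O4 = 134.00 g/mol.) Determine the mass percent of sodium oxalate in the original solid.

n(KMnO4) per titration = 0.02357 × 0.1029 = 2.425 × 10^-3 mol
From the 5:2 ratio, n(Na2C2O4) in each aliquot = 5/2 × 2.425 × 10^-3 = 6.063 × 10^-3 mol
n(Na2C2O4) in the whole flask = 6.063 × 10^-3 × 250.0/25.00 = 0.06063 mol
mass of Na2C2O4 = 0.06063 × 134.00 = 8.125 g
% Na2C2O4 = 8.125 / 11.69 × 100 = 69.50 %

69.50 %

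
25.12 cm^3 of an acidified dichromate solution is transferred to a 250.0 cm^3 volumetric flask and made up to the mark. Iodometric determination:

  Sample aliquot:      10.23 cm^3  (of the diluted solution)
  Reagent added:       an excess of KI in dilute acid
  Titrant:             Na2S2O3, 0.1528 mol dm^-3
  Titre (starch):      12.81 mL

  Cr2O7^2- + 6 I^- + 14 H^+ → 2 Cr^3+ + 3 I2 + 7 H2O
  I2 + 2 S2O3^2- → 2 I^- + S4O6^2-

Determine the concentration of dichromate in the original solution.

n(S2O3^2-) = 0.01281 × 0.1528 = 1.957 × 10^-3 mol
n(I2) = n(S2O3^2-)/2 = 9.787 × 10^-4 mol
From the 1:3 ratio, n(Cr2O7^2-) in the aliquot = 1/3 × 9.787 × 10^-4 = 3.262 × 10^-4 mol
[Cr2O7^2-]_dilute = 3.262 × 10^-4 / 0.01023 = 0.03189 mol/L
[Cr2O7^2-]_original = 0.03189 × 250.0/25.12 = 0.3174 mol/L

0.3174 mol/L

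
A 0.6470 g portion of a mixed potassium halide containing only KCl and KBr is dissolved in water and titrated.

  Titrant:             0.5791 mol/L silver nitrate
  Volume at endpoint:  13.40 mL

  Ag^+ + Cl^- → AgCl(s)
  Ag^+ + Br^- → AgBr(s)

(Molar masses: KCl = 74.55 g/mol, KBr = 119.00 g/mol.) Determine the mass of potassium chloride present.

n(AgNO3) = 0.01340 × 0.5791 = 7.760 × 10^-3 mol
Let x = n(KCl), y = n(KBr).
Titrant: 1x + 1y = 7.760 × 10^-3;  mass: 74.55x + 119.00y = 0.6470
Solving, x = 6.219 × 10^-3 mol, y = 1.541 × 10^-3 mol
mass of KCl = 6.219 × 10^-3 × 74.55 = 0.4636 g

0.4636 g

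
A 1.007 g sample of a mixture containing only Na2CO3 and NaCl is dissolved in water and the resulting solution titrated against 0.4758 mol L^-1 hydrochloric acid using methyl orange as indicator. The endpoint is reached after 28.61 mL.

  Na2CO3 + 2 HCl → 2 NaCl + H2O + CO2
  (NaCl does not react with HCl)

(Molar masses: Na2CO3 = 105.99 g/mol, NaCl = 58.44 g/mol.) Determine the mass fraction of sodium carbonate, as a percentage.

n(HCl) = 0.02861 × 0.4758 = 0.01361 mol
Let x = n(Na2CO3), y = n(NaCl).
Titrant: 2x = 0.01361;  mass: 105.99x + 58.44y = 1.007
Solving, x = 6.806 × 10^-3 mol, y = 4.887 × 10^-3 mol
mass of Na2CO3 = 6.806 × 10^-3 × 105.99 = 0.7214 g
% Na2CO3 = 0.7214 / 1.007 × 100 = 71.64 %

71.64 %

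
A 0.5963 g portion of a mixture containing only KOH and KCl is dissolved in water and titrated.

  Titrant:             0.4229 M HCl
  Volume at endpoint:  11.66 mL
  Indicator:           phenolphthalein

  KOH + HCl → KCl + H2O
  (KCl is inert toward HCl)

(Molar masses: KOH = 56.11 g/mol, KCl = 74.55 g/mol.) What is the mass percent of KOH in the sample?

n(HCl) = 0.01166 × 0.4229 = 4.931 × 10^-3 mol
Let x = n(KOH), y = n(KCl).
Titrant: 1x = 4.931 × 10^-3;  mass: 56.11x + 74.55y = 0.5963
Solving, x = 4.931 × 10^-3 mol, y = 4.287 × 10^-3 mol
mass of KOH = 4.931 × 10^-3 × 56.11 = 0.2767 g
% KOH = 0.2767 / 0.5963 × 100 = 46.40 %

46.40 %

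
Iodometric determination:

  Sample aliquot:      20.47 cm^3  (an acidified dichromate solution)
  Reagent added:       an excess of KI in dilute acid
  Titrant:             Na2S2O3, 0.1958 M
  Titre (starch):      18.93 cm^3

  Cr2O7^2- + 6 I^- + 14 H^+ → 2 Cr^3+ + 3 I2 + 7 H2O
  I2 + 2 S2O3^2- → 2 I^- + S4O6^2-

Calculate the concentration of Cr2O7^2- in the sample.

0.03018 M

n(S2O3^2-) = 0.01893 × 0.1958 = 3.706 × 10^-3 mol
n(I2) = n(S2O3^2-)/2 = 1.853 × 10^-3 mol
From the 1:3 ratio, n(Cr2O7^2-) in the aliquot = 1/3 × 1.853 × 10^-3 = 6.177 × 10^-4 mol
[Cr2O7^2-] = 6.177 × 10^-4 / 0.02047 = 0.03018 mol/L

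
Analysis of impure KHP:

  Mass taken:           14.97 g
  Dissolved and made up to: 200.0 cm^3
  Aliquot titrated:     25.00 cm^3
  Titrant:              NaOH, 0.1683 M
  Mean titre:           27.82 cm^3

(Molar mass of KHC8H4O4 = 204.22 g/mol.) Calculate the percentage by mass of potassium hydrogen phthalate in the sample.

KHC8H4O4 + NaOH → KNaC8H4O4 + H2O
n(NaOH) per titration = 0.02782 × 0.1683 = 4.682 × 10^-3 mol
n(KHC8H4O4) in each aliquot = 4.682 × 10^-3 mol (1:1 ratio)
n(KHC8H4O4) in the whole flask = 4.682 × 10^-3 × 200.0/25.00 = 0.03746 mol
mass of KHC8H4O4 = 0.03746 × 204.22 = 7.649 g
% KHC8H4O4 = 7.649 / 14.97 × 100 = 51.10 %

51.10 %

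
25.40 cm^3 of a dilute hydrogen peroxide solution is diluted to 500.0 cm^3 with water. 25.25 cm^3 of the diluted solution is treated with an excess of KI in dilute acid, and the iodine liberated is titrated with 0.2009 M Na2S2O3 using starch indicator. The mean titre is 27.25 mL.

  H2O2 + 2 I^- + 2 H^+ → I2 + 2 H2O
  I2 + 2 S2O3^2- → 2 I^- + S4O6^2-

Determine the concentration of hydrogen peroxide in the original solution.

2.134 M

n(S2O3^2-) = 0.02725 × 0.2009 = 5.475 × 10^-3 mol
n(I2) = n(S2O3^2-)/2 = 2.737 × 10^-3 mol
n(H2O2) in the aliquot = 2.737 × 10^-3 mol (1:1 ratio)
[H2O2]_dilute = 2.737 × 10^-3 / 0.02525 = 0.1084 mol/L
[H2O2]_original = 0.1084 × 500.0/25.40 = 2.134 mol/L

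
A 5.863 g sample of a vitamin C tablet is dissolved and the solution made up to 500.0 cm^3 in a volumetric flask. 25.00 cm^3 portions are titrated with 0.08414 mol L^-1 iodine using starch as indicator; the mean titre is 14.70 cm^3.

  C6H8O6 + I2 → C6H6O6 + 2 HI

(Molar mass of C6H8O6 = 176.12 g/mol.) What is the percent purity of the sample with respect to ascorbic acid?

n(I2) per titration = 0.01470 × 0.08414 = 1.237 × 10^-3 mol
n(C6H8O6) in each aliquot = 1.237 × 10^-3 mol (1:1 ratio)
n(C6H8O6) in the whole flask = 1.237 × 10^-3 × 500.0/25.00 = 0.02474 mol
mass of C6H8O6 = 0.02474 × 176.12 = 4.357 g
% C6H8O6 = 4.357 / 5.863 × 100 = 74.31 %

74.31 %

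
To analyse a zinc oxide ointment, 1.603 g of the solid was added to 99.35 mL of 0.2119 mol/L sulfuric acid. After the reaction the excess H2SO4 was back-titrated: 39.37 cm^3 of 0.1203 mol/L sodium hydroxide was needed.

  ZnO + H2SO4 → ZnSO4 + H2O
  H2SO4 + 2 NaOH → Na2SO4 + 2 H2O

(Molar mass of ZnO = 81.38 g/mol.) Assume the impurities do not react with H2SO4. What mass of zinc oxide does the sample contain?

n(H2SO4) added = 0.09935 × 0.2119 = 0.02105 mol
n(NaOH) used in back-titration = 0.03937 × 0.1203 = 4.736 × 10^-3 mol
From the 1:2 ratio, n(H2SO4) left over = 1/2 × 4.736 × 10^-3 = 2.368 × 10^-3 mol
n(H2SO4) consumed by analyte = 0.02105 − 2.368 × 10^-3 = 0.01868 mol
n(ZnO) = 0.01868 mol (1:1 ratio)
mass of ZnO = 0.01868 × 81.38 = 1.521 g

1.521 g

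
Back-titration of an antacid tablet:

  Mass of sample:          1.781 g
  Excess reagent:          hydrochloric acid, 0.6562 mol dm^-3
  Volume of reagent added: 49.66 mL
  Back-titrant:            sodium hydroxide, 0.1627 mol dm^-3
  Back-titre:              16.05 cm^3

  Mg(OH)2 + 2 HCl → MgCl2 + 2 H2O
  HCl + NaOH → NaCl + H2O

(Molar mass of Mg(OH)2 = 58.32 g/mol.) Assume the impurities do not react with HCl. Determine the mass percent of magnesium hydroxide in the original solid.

n(HCl) added = 0.04966 × 0.6562 = 0.03259 mol
n(NaOH) used in back-titration = 0.01605 × 0.1627 = 2.611 × 10^-3 mol
n(HCl) left over = 2.611 × 10^-3 mol (1:1 ratio)
n(HCl) consumed by analyte = 0.03259 − 2.611 × 10^-3 = 0.02998 mol
From the 1:2 ratio, n(Mg(OH)2) = 1/2 × 0.02998 = 0.01499 mol
mass of Mg(OH)2 = 0.01499 × 58.32 = 0.8741 g
% Mg(OH)2 = 0.8741 / 1.781 × 100 = 49.08 %

49.08 %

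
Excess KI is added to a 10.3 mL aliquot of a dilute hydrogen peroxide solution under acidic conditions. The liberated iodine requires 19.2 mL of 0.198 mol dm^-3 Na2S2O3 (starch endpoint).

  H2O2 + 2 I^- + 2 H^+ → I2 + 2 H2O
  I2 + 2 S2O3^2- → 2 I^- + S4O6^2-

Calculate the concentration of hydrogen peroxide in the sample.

0.185 mol/L

n(S2O3^2-) = 0.0192 × 0.198 = 3.80 × 10^-3 mol
n(I2) = n(S2O3^2-)/2 = 1.90 × 10^-3 mol
n(H2O2) in the aliquot = 1.90 × 10^-3 mol (1:1 ratio)
[H2O2] = 1.90 × 10^-3 / 0.0103 = 0.185 mol/L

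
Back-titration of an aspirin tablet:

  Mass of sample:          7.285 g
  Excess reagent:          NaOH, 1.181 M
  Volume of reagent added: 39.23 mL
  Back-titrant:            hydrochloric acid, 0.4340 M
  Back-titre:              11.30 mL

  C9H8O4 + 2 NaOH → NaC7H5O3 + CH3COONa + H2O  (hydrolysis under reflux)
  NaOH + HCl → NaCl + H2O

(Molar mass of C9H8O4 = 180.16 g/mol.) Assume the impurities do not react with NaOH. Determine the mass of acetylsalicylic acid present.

n(NaOH) added = 0.03923 × 1.181 = 0.04633 mol
n(HCl) used in back-titration = 0.01130 × 0.4340 = 4.904 × 10^-3 mol
n(NaOH) left over = 4.904 × 10^-3 mol (1:1 ratio)
n(NaOH) consumed by analyte = 0.04633 − 4.904 × 10^-3 = 0.04143 mol
From the 1:2 ratio, n(C9H8O4) = 1/2 × 0.04143 = 0.02071 mol
mass of C9H8O4 = 0.02071 × 180.16 = 3.732 g

3.732 g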